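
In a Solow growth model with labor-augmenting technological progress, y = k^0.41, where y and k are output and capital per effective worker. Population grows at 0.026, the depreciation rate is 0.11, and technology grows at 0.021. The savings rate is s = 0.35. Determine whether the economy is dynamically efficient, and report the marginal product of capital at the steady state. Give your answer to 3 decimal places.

dynamically efficient; MPK ≈ 0.184

The effective depreciation rate is n + g + δ = 0.026 + 0.021 + 0.11 = 0.157.
Steady-state k*: s·k^0.41 = 0.157·k gives k* = (0.35/0.157)^(1/0.59) ≈ 3.8915.
MPK = 0.41·3.8915^(-0.59) ≈ 0.1839.
MPK > n+g+δ = 0.157, so the economy is dynamically efficient (under-saving).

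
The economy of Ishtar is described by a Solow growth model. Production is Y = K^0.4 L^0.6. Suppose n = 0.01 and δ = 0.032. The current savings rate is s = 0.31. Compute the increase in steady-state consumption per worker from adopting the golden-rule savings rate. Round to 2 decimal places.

Δc ≈ 0.08

Capital per worker breaks even when investment replaces (n + δ)·k; here n + δ = 0.042.
Current steady state (s = 0.31): k* = (0.31/0.042)^(1/0.6) ≈ 27.9804, y* = 27.9804^0.4 ≈ 3.7909, c* = (1−0.31)·3.7909 ≈ 2.6157.
Setting f'(k) = n+δ gives 0.4·k^(0.4−1) = 0.042, hence k_gold = (0.4/0.042)^(1/0.6) ≈ 42.7909.
y_gold = 42.7909^0.4 ≈ 4.4930, c_gold = y_gold − 0.042·k_gold ≈ 2.6958.
Gain: Δc = 2.6958 − 2.6157 ≈ 0.0801.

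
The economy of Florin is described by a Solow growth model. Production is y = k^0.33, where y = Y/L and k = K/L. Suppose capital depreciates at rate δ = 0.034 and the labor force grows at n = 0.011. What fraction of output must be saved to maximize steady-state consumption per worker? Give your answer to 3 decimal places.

Break-even investment rate: n + δ = 0.011 + 0.034 = 0.045.
At the golden rule MPK = n+δ, and in any Cobb-Douglas steady state s = (n+δ)·k/y = MPK·k/y = capital's share 0.33.

s_gold = 0.330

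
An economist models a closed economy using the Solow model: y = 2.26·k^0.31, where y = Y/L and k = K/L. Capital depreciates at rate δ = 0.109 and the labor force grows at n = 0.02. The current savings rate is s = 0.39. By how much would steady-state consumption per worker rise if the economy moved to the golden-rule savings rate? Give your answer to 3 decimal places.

The effective depreciation rate is n + δ = 0.02 + 0.109 = 0.129.
Current steady state (s = 0.39): k* = (0.39·2.26/0.129)^(1/0.69) ≈ 16.2010, y* = 2.26·16.2010^0.31 ≈ 5.3588, c* = (1−0.39)·5.3588 ≈ 3.2689.
At the golden rule the marginal product of capital equals n+δ: 0.31·2.26·k^(0.31−1) = 0.129. Solving, k_gold = (0.31·2.26/0.129)^(1/0.69) ≈ 11.6157.
y_gold = 2.26·11.6157^0.31 ≈ 4.8336, c_gold = y_gold − 0.129·k_gold ≈ 3.3352.
Gain: Δc = 3.3352 − 3.2689 ≈ 0.0663.

Δc ≈ 0.066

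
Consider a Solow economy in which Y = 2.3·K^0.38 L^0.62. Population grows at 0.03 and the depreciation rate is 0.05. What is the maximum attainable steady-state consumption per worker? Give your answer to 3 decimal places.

c_gold ≈ 6.174

Break-even investment rate: n + δ = 0.03 + 0.05 = 0.08.
Golden rule sets MPK = n+δ: 0.38·2.3·k^(0.38−1) = 0.08, so k_gold = (0.38·2.3/0.08)^(1/0.62) ≈ 47.3013.
y_gold = 2.3·47.3013^0.38 ≈ 9.9582.
c_gold = y_gold − (n+δ)·k_gold = 9.9582 − 0.08·47.3013 ≈ 6.1741.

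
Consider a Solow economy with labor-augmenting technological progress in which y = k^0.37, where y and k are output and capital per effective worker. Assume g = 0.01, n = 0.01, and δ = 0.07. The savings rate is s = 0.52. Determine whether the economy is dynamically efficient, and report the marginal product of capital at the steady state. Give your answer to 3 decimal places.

Capital per effective worker breaks even when investment replaces (n + g + δ)·k; here n + g + δ = 0.09.
Steady-state k*: s·k^0.37 = 0.09·k gives k* = (0.52/0.09)^(1/0.63) ≈ 16.1862.
MPK = 0.37·16.1862^(-0.63) ≈ 0.0640.
MPK < n+g+δ = 0.09, so the economy is dynamically inefficient (over-saving).

dynamically inefficient; MPK ≈ 0.064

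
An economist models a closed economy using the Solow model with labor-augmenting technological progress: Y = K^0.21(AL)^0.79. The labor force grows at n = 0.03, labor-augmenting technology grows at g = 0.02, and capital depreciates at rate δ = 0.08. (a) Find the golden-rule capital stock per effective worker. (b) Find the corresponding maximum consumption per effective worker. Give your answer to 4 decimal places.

n + g + δ = 0.03 + 0.02 + 0.08 = 0.13.
Golden rule sets MPK = n+g+δ: 0.21·k^(0.21−1) = 0.13, so k_gold = (0.21/0.13)^(1/0.79) ≈ 1.8350.
y_gold = 1.8350^0.21 ≈ 1.1360; c_gold = y_gold − 0.13·k_gold ≈ 0.8974.

(a) k_gold ≈ 1.8350; (b) c_gold ≈ 0.8974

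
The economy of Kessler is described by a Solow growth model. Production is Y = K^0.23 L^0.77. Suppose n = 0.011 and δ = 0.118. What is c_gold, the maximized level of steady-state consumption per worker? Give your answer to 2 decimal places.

The effective depreciation rate is n + δ = 0.011 + 0.118 = 0.129.
Maximizing c = f(k) − (n+δ)·k gives f'(k) = n+δ, i.e. 0.23·k^(0.23−1) = 0.129, so k_gold = (0.23/0.129)^(1/0.77) ≈ 2.1191.
y_gold = 2.1191^0.23 ≈ 1.1885.
c_gold = y_gold − (n+δ)·k_gold = 1.1885 − 0.129·2.1191 ≈ 0.9152.

c_gold ≈ 0.92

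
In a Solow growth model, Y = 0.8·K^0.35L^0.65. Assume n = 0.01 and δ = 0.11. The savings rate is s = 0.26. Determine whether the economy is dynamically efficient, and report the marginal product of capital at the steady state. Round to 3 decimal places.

dynamically efficient; MPK ≈ 0.162

The effective depreciation rate is n + δ = 0.01 + 0.11 = 0.12.
Steady-state k*: s·A·k^0.35 = 0.12·k gives k* = (0.26·0.8/0.12)^(1/0.65) ≈ 2.3308.
MPK = 0.35·0.8·2.3308^(-0.65) ≈ 0.1615.
MPK > n+δ = 0.12, so the economy is dynamically efficient (under-saving).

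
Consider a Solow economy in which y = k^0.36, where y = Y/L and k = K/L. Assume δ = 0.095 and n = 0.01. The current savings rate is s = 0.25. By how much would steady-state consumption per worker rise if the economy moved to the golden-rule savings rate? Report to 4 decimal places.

n + δ = 0.01 + 0.095 = 0.105.
Current steady state (s = 0.25): k* = (0.25/0.105)^(1/0.64) ≈ 3.8786, y* = 3.8786^0.36 ≈ 1.6290, c* = (1−0.25)·1.6290 ≈ 1.2218.
Setting f'(k) = n+δ gives 0.36·k^(0.36−1) = 0.105, hence k_gold = (0.36/0.105)^(1/0.64) ≈ 6.8567.
y_gold = 6.8567^0.36 ≈ 1.9999, c_gold = y_gold − 0.105·k_gold ≈ 1.2799.
Gain: Δc = 1.2799 − 1.2218 ≈ 0.0582.

Δc ≈ 0.0582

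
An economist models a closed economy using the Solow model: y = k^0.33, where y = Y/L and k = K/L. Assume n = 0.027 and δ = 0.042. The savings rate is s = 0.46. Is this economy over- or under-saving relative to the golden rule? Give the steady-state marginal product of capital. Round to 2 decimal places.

n + δ = 0.027 + 0.042 = 0.069.
Steady-state k*: s·k^0.33 = 0.069·k gives k* = (0.46/0.069)^(1/0.67) ≈ 16.9713.
MPK = 0.33·16.9713^(-0.67) ≈ 0.0495.
MPK < n+δ = 0.069, so the economy is dynamically inefficient (over-saving).

over-saving; MPK ≈ 0.05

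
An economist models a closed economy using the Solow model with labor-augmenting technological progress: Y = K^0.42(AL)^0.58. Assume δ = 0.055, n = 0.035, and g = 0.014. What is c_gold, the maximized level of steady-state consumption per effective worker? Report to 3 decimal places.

c_gold ≈ 1.594

Break-even investment rate: n + g + δ = 0.035 + 0.014 + 0.055 = 0.104.
Maximizing c = f(k) − (n+g+δ)·k gives f'(k) = n+g+δ, i.e. 0.42·k^(0.42−1) = 0.104, so k_gold = (0.42/0.104)^(1/0.58) ≈ 11.0969.
y_gold = 11.0969^0.42 ≈ 2.7478.
c_gold = y_gold − (n+g+δ)·k_gold = 2.7478 − 0.104·11.0969 ≈ 1.5937.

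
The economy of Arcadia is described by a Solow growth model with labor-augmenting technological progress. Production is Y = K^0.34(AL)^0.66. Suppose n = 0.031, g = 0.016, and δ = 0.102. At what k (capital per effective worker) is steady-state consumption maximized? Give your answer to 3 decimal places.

k_gold ≈ 3.490

The effective depreciation rate is n + g + δ = 0.031 + 0.016 + 0.102 = 0.149.
Maximizing c = f(k) − (n+g+δ)·k gives f'(k) = n+g+δ, i.e. 0.34·k^(0.34−1) = 0.149, so k_gold = (0.34/0.149)^(1/0.66) ≈ 3.4903.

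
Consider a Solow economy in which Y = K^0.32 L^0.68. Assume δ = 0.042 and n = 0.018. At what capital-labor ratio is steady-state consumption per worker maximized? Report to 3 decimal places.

Break-even investment rate: n + δ = 0.018 + 0.042 = 0.06.
Maximizing c = f(k) − (n+δ)·k gives f'(k) = n+δ, i.e. 0.32·k^(0.32−1) = 0.06, so k_gold = (0.32/0.06)^(1/0.68) ≈ 11.7251.

k_gold ≈ 11.725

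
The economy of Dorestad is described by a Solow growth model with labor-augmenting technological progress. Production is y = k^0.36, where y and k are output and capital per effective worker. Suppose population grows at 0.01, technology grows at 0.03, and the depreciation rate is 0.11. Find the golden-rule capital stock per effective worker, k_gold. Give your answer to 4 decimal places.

k_gold ≈ 3.9272

The effective depreciation rate is n + g + δ = 0.01 + 0.03 + 0.11 = 0.15.
Setting f'(k) = n+g+δ gives 0.36·k^(0.36−1) = 0.15, hence k_gold = (0.36/0.15)^(1/0.64) ≈ 3.9272.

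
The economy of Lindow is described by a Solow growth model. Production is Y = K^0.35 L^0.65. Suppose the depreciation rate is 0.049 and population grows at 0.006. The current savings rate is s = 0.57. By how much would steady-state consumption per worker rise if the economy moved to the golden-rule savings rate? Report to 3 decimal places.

Capital per worker breaks even when investment replaces (n + δ)·k; here n + δ = 0.055.
Current steady state (s = 0.57): k* = (0.57/0.055)^(1/0.65) ≈ 36.5028, y* = 36.5028^0.35 ≈ 3.5222, c* = (1−0.57)·3.5222 ≈ 1.5145.
Golden rule sets MPK = n+δ: 0.35·k^(0.35−1) = 0.055, so k_gold = (0.35/0.055)^(1/0.65) ≈ 17.2373.
y_gold = 17.2373^0.35 ≈ 2.7087, c_gold = y_gold − 0.055·k_gold ≈ 1.7607.
Gain: Δc = 1.7607 − 1.5145 ≈ 0.2461.

Δc ≈ 0.246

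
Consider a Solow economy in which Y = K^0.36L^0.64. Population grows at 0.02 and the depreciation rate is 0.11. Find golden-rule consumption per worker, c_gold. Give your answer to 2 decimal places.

n + δ = 0.02 + 0.11 = 0.13.
Setting f'(k) = n+δ gives 0.36·k^(0.36−1) = 0.13, hence k_gold = (0.36/0.13)^(1/0.64) ≈ 4.9112.
y_gold = 4.9112^0.36 ≈ 1.7735.
c_gold = y_gold − (n+δ)·k_gold = 1.7735 − 0.13·4.9112 ≈ 1.1350.

c_gold ≈ 1.14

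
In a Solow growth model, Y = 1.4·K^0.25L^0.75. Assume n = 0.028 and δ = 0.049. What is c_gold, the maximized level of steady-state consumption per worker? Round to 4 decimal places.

The effective depreciation rate is n + δ = 0.028 + 0.049 = 0.077.
Golden rule sets MPK = n+δ: 0.25·1.4·k^(0.25−1) = 0.077, so k_gold = (0.25·1.4/0.077)^(1/0.75) ≈ 7.5296.
y_gold = 1.4·7.5296^0.25 ≈ 2.3191.
c_gold = y_gold − (n+δ)·k_gold = 2.3191 − 0.077·7.5296 ≈ 1.7393.

c_gold ≈ 1.7393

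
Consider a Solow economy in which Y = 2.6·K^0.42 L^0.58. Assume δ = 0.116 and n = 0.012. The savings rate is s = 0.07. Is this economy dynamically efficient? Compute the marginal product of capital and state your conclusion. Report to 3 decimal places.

dynamically efficient; MPK ≈ 0.768

Capital per worker breaks even when investment replaces (n + δ)·k; here n + δ = 0.128.
Steady-state k*: s·A·k^0.42 = 0.128·k gives k* = (0.07·2.6/0.128)^(1/0.58) ≈ 1.8347.
MPK = 0.42·2.6·1.8347^(-0.58) ≈ 0.7680.
MPK > n+δ = 0.128, so the economy is dynamically efficient (under-saving).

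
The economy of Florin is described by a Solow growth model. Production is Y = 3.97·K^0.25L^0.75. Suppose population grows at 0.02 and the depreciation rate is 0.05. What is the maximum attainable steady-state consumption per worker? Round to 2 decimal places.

c_gold ≈ 7.21

Break-even investment rate: n + δ = 0.02 + 0.05 = 0.07.
Golden rule sets MPK = n+δ: 0.25·3.97·k^(0.25−1) = 0.07, so k_gold = (0.25·3.97/0.07)^(1/0.75) ≈ 34.3171.
y_gold = 3.97·34.3171^0.25 ≈ 9.6088.
c_gold = y_gold − (n+δ)·k_gold = 9.6088 − 0.07·34.3171 ≈ 7.2066.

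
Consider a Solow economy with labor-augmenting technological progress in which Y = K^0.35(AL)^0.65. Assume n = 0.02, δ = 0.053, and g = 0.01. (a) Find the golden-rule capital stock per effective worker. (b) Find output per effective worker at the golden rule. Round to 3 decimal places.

(a) k_gold ≈ 9.152; (b) y_gold ≈ 2.170

The effective depreciation rate is n + g + δ = 0.02 + 0.01 + 0.053 = 0.083.
Setting f'(k) = n+g+δ gives 0.35·k^(0.35−1) = 0.083, hence k_gold = (0.35/0.083)^(1/0.65) ≈ 9.1521.
y_gold = 9.1521^0.35 ≈ 2.1704.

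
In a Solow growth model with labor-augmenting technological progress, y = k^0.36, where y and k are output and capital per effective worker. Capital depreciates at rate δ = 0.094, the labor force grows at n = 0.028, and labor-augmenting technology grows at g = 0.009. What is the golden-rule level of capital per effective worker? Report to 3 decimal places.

k_gold ≈ 4.853

Capital per effective worker breaks even when investment replaces (n + g + δ)·k; here n + g + δ = 0.131.
At the golden rule the marginal product of capital equals n+g+δ: 0.36·k^(0.36−1) = 0.131. Solving, k_gold = (0.36/0.131)^(1/0.64) ≈ 4.8527.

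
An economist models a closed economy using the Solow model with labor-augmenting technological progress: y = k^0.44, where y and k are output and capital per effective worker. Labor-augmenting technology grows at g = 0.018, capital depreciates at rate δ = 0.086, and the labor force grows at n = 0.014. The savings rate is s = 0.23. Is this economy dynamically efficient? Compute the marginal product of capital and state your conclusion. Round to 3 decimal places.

The effective depreciation rate is n + g + δ = 0.014 + 0.018 + 0.086 = 0.118.
Steady-state k*: s·k^0.44 = 0.118·k gives k* = (0.23/0.118)^(1/0.56) ≈ 3.2929.
MPK = 0.44·3.2929^(-0.56) ≈ 0.2257.
MPK > n+g+δ = 0.118, so the economy is dynamically efficient (under-saving).

dynamically efficient; MPK ≈ 0.226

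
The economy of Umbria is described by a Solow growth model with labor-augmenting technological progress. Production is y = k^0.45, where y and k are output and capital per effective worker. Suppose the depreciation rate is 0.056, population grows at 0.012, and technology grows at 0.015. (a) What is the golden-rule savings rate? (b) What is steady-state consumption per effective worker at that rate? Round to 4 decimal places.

(a) s_gold = 0.4500; (b) c_gold ≈ 2.1929

The effective depreciation rate is n + g + δ = 0.012 + 0.015 + 0.056 = 0.083.
For Cobb-Douglas, s_gold equals capital's share: s_gold = 0.45.
At the golden rule the marginal product of capital equals n+g+δ: 0.45·k^(0.45−1) = 0.083. Solving, k_gold = (0.45/0.083)^(1/0.55) ≈ 21.6167.
y_gold = 21.6167^0.45 ≈ 3.9871; c_gold = (1−0.45)·y_gold ≈ 2.1929.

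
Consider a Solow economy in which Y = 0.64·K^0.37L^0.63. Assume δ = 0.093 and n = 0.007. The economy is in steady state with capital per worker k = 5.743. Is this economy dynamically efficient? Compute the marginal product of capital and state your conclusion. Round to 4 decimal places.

dynamically inefficient; MPK ≈ 0.0787

n + δ = 0.007 + 0.093 = 0.1.
MPK = 0.37·0.64·k^(0.37−1) = 0.37·0.64·5.743^(-0.63) ≈ 0.0787.
MPK < 0.1, so the economy is dynamically inefficient (over-saving).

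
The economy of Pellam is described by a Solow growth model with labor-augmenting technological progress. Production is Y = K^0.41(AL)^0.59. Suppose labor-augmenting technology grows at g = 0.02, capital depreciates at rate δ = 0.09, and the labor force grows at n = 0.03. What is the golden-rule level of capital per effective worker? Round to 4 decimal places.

k_gold ≈ 6.1793

The effective depreciation rate is n + g + δ = 0.03 + 0.02 + 0.09 = 0.14.
Maximizing c = f(k) − (n+g+δ)·k gives f'(k) = n+g+δ, i.e. 0.41·k^(0.41−1) = 0.14, so k_gold = (0.41/0.14)^(1/0.59) ≈ 6.1793.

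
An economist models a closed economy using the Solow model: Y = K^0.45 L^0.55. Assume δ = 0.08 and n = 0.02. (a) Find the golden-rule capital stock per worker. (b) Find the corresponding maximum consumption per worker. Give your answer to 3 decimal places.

(a) k_gold ≈ 15.405; (b) c_gold ≈ 1.883

The effective depreciation rate is n + δ = 0.02 + 0.08 = 0.1.
Golden rule sets MPK = n+δ: 0.45·k^(0.45−1) = 0.1, so k_gold = (0.45/0.1)^(1/0.55) ≈ 15.4049.
y_gold = 15.4049^0.45 ≈ 3.4233; c_gold = y_gold − 0.1·k_gold ≈ 1.8828.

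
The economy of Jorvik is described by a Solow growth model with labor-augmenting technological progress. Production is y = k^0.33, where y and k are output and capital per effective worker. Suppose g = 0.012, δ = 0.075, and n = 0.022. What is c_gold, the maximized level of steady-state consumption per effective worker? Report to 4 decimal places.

n + g + δ = 0.022 + 0.012 + 0.075 = 0.109.
Maximizing c = f(k) − (n+g+δ)·k gives f'(k) = n+g+δ, i.e. 0.33·k^(0.33−1) = 0.109, so k_gold = (0.33/0.109)^(1/0.67) ≈ 5.2245.
y_gold = 5.2245^0.33 ≈ 1.7257.
c_gold = y_gold − (n+g+δ)·k_gold = 1.7257 − 0.109·5.2245 ≈ 1.1562.

c_gold ≈ 1.1562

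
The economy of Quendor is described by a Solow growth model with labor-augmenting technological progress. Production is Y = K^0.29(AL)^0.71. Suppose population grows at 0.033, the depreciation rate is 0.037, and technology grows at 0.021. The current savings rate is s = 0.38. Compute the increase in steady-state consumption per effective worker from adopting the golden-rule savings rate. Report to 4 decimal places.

Δc ≈ 0.0283

Break-even investment rate: n + g + δ = 0.033 + 0.021 + 0.037 = 0.091.
Current steady state (s = 0.38): k* = (0.38/0.091)^(1/0.71) ≈ 7.4866, y* = 7.4866^0.29 ≈ 1.7928, c* = (1−0.38)·1.7928 ≈ 1.1116.
At the golden rule the marginal product of capital equals n+g+δ: 0.29·k^(0.29−1) = 0.091. Solving, k_gold = (0.29/0.091)^(1/0.71) ≈ 5.1163.
y_gold = 5.1163^0.29 ≈ 1.6054, c_gold = y_gold − 0.091·k_gold ≈ 1.1399.
Gain: Δc = 1.1399 − 1.1116 ≈ 0.0283.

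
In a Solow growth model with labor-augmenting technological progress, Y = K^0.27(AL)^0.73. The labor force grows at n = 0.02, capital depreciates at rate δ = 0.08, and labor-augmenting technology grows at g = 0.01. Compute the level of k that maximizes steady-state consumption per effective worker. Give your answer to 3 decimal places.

k_gold ≈ 3.421

Break-even investment rate: n + g + δ = 0.02 + 0.01 + 0.08 = 0.11.
Setting f'(k) = n+g+δ gives 0.27·k^(0.27−1) = 0.11, hence k_gold = (0.27/0.11)^(1/0.73) ≈ 3.4214.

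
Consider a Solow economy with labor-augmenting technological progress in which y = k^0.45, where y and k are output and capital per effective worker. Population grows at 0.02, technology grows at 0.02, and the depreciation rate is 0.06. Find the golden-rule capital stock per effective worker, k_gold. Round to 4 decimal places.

k_gold ≈ 15.4049

The effective depreciation rate is n + g + δ = 0.02 + 0.02 + 0.06 = 0.1.
At the golden rule the marginal product of capital equals n+g+δ: 0.45·k^(0.45−1) = 0.1. Solving, k_gold = (0.45/0.1)^(1/0.55) ≈ 15.4049.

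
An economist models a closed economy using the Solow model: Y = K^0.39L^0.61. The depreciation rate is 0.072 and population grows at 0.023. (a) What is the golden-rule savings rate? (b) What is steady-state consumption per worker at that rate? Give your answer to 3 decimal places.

Capital per worker breaks even when investment replaces (n + δ)·k; here n + δ = 0.095.
For Cobb-Douglas, s_gold equals capital's share: s_gold = 0.39.
Golden rule sets MPK = n+δ: 0.39·k^(0.39−1) = 0.095, so k_gold = (0.39/0.095)^(1/0.61) ≈ 10.1269.
y_gold = 10.1269^0.39 ≈ 2.4668; c_gold = (1−0.39)·y_gold ≈ 1.5048.

(a) s_gold = 0.390; (b) c_gold ≈ 1.505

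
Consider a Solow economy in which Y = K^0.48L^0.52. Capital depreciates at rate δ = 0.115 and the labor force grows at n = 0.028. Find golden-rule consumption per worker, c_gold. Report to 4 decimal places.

c_gold ≈ 1.5902

Break-even investment rate: n + δ = 0.028 + 0.115 = 0.143.
Maximizing c = f(k) − (n+δ)·k gives f'(k) = n+δ, i.e. 0.48·k^(0.48−1) = 0.143, so k_gold = (0.48/0.143)^(1/0.52) ≈ 10.2649.
y_gold = 10.2649^0.48 ≈ 3.0581.
c_gold = y_gold − (n+δ)·k_gold = 3.0581 − 0.143·10.2649 ≈ 1.5902.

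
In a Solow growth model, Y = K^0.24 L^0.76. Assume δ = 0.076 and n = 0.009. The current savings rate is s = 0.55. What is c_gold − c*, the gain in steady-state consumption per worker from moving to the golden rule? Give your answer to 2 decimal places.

Δc ≈ 0.24

Break-even investment rate: n + δ = 0.009 + 0.076 = 0.085.
Current steady state (s = 0.55): k* = (0.55/0.085)^(1/0.76) ≈ 11.6689, y* = 11.6689^0.24 ≈ 1.8034, c* = (1−0.55)·1.8034 ≈ 0.8115.
At the golden rule the marginal product of capital equals n+δ: 0.24·k^(0.24−1) = 0.085. Solving, k_gold = (0.24/0.085)^(1/0.76) ≈ 3.9188.
y_gold = 3.9188^0.24 ≈ 1.3879, c_gold = y_gold − 0.085·k_gold ≈ 1.0548.
Gain: Δc = 1.0548 − 0.8115 ≈ 0.2433.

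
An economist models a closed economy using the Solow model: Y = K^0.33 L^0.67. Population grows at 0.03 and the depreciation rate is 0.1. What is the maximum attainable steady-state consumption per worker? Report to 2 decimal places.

n + δ = 0.03 + 0.1 = 0.13.
Golden rule sets MPK = n+δ: 0.33·k^(0.33−1) = 0.13, so k_gold = (0.33/0.13)^(1/0.67) ≈ 4.0164.
y_gold = 4.0164^0.33 ≈ 1.5822.
c_gold = y_gold − (n+δ)·k_gold = 1.5822 − 0.13·4.0164 ≈ 1.0601.

c_gold ≈ 1.06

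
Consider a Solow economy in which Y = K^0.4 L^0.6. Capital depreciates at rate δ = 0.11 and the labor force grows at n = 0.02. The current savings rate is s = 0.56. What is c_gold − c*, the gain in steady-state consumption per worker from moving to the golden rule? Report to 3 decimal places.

Δc ≈ 0.104

Break-even investment rate: n + δ = 0.02 + 0.11 = 0.13.
Current steady state (s = 0.56): k* = (0.56/0.13)^(1/0.6) ≈ 11.4045, y* = 11.4045^0.4 ≈ 2.6475, c* = (1−0.56)·2.6475 ≈ 1.1649.
Setting f'(k) = n+δ gives 0.4·k^(0.4−1) = 0.13, hence k_gold = (0.4/0.13)^(1/0.6) ≈ 6.5092.
y_gold = 6.5092^0.4 ≈ 2.1155, c_gold = y_gold − 0.13·k_gold ≈ 1.2693.
Gain: Δc = 1.2693 − 1.1649 ≈ 0.1044.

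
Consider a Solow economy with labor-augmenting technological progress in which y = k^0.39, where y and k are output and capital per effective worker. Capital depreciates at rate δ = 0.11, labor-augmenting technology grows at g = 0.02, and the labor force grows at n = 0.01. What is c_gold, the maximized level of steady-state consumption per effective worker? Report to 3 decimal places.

The effective depreciation rate is n + g + δ = 0.01 + 0.02 + 0.11 = 0.14.
Maximizing c = f(k) − (n+g+δ)·k gives f'(k) = n+g+δ, i.e. 0.39·k^(0.39−1) = 0.14, so k_gold = (0.39/0.14)^(1/0.61) ≈ 5.3630.
y_gold = 5.3630^0.39 ≈ 1.9252.
c_gold = y_gold − (n+g+δ)·k_gold = 1.9252 − 0.14·5.3630 ≈ 1.1743.

c_gold ≈ 1.174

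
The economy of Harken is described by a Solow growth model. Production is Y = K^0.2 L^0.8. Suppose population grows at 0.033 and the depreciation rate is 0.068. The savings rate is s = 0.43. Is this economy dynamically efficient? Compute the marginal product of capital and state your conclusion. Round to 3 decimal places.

The effective depreciation rate is n + δ = 0.033 + 0.068 = 0.101.
Steady-state k*: s·k^0.2 = 0.101·k gives k* = (0.43/0.101)^(1/0.8) ≈ 6.1155.
MPK = 0.2·6.1155^(-0.8) ≈ 0.0470.
MPK < n+δ = 0.101, so the economy is dynamically inefficient (over-saving).

dynamically inefficient; MPK ≈ 0.047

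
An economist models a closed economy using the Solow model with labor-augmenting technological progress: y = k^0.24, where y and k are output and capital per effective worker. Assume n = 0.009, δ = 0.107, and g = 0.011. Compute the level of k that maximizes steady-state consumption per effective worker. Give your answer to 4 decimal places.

k_gold ≈ 2.3104

The effective depreciation rate is n + g + δ = 0.009 + 0.011 + 0.107 = 0.127.
Maximizing c = f(k) − (n+g+δ)·k gives f'(k) = n+g+δ, i.e. 0.24·k^(0.24−1) = 0.127, so k_gold = (0.24/0.127)^(1/0.76) ≈ 2.3104.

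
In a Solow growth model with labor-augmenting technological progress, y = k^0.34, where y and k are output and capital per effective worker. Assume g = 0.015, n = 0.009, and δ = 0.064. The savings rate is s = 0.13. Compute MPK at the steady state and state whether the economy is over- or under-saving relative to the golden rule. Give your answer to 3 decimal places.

under-saving; MPK ≈ 0.230

Capital per effective worker breaks even when investment replaces (n + g + δ)·k; here n + g + δ = 0.088.
Steady-state k*: s·k^0.34 = 0.088·k gives k* = (0.13/0.088)^(1/0.66) ≈ 1.8062.
MPK = 0.34·1.8062^(-0.66) ≈ 0.2302.
MPK > n+g+δ = 0.088, so the economy is dynamically efficient (under-saving).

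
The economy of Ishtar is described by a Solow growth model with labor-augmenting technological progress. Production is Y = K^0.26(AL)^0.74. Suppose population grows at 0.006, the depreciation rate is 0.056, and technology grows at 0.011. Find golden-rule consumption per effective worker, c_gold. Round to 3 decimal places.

Break-even investment rate: n + g + δ = 0.006 + 0.011 + 0.056 = 0.073.
At the golden rule the marginal product of capital equals n+g+δ: 0.26·k^(0.26−1) = 0.073. Solving, k_gold = (0.26/0.073)^(1/0.74) ≈ 5.5651.
y_gold = 5.5651^0.26 ≈ 1.5625.
c_gold = y_gold − (n+g+δ)·k_gold = 1.5625 − 0.073·5.5651 ≈ 1.1563.

c_gold ≈ 1.156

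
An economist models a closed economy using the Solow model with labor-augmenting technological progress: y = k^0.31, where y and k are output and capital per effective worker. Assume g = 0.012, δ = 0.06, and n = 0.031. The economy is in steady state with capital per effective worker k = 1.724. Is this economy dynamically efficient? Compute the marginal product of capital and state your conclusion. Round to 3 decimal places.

dynamically efficient; MPK ≈ 0.213

The effective depreciation rate is n + g + δ = 0.031 + 0.012 + 0.06 = 0.103.
MPK = 0.31·k^(0.31−1) = 0.31·1.724^(-0.69) ≈ 0.2129.
MPK > 0.103, so the economy is dynamically efficient (under-saving).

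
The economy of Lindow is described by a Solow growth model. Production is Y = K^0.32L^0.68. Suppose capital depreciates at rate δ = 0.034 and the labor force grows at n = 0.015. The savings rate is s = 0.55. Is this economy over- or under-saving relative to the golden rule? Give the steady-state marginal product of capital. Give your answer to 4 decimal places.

over-saving; MPK ≈ 0.0285

n + δ = 0.015 + 0.034 = 0.049.
Steady-state k*: s·k^0.32 = 0.049·k gives k* = (0.55/0.049)^(1/0.68) ≈ 35.0238.
MPK = 0.32·35.0238^(-0.68) ≈ 0.0285.
MPK < n+δ = 0.049, so the economy is dynamically inefficient (over-saving).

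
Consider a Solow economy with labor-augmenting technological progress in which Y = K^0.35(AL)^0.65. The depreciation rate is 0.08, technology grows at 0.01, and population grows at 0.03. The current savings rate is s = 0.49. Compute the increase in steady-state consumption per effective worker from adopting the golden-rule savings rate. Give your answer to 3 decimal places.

Δc ≈ 0.069

n + g + δ = 0.03 + 0.01 + 0.08 = 0.12.
Current steady state (s = 0.49): k* = (0.49/0.12)^(1/0.65) ≈ 8.7101, y* = 8.7101^0.35 ≈ 2.1331, c* = (1−0.49)·2.1331 ≈ 1.0879.
Maximizing c = f(k) − (n+g+δ)·k gives f'(k) = n+g+δ, i.e. 0.35·k^(0.35−1) = 0.12, so k_gold = (0.35/0.12)^(1/0.65) ≈ 5.1905.
y_gold = 5.1905^0.35 ≈ 1.7796, c_gold = y_gold − 0.12·k_gold ≈ 1.1567.
Gain: Δc = 1.1567 − 1.0879 ≈ 0.0689.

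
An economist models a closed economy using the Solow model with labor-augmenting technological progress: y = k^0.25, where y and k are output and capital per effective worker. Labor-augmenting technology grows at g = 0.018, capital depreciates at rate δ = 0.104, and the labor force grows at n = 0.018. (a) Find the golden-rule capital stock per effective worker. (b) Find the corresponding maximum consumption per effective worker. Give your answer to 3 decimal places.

(a) k_gold ≈ 2.166; (b) c_gold ≈ 0.910

Break-even investment rate: n + g + δ = 0.018 + 0.018 + 0.104 = 0.14.
At the golden rule the marginal product of capital equals n+g+δ: 0.25·k^(0.25−1) = 0.14. Solving, k_gold = (0.25/0.14)^(1/0.75) ≈ 2.1665.
y_gold = 2.1665^0.25 ≈ 1.2132; c_gold = y_gold − 0.14·k_gold ≈ 0.9099.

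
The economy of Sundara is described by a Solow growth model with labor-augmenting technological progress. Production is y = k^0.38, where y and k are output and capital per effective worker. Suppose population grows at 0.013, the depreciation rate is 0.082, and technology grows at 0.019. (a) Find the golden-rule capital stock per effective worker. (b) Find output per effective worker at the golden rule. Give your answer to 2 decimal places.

(a) k_gold ≈ 6.97; (b) y_gold ≈ 2.09

Break-even investment rate: n + g + δ = 0.013 + 0.019 + 0.082 = 0.114.
At the golden rule the marginal product of capital equals n+g+δ: 0.38·k^(0.38−1) = 0.114. Solving, k_gold = (0.38/0.114)^(1/0.62) ≈ 6.9719.
y_gold = 6.9719^0.38 ≈ 2.0916.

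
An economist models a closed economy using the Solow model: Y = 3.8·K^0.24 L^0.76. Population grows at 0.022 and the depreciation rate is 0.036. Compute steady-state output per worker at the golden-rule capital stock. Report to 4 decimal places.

n + δ = 0.022 + 0.036 = 0.058.
Setting f'(k) = n+δ gives 0.24·3.8·k^(0.24−1) = 0.058, hence k_gold = (0.24·3.8/0.058)^(1/0.76) ≈ 37.5345.
Output: y_gold = 3.8·k_gold^0.24 = 3.8·37.5345^0.24 ≈ 9.0708.

y_gold ≈ 9.0708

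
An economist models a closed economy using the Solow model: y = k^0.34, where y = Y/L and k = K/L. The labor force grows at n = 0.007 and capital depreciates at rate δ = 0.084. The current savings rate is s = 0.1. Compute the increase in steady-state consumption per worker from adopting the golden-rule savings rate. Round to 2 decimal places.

The effective depreciation rate is n + δ = 0.007 + 0.084 = 0.091.
Current steady state (s = 0.1): k* = (0.1/0.091)^(1/0.66) ≈ 1.1536, y* = 1.1536^0.34 ≈ 1.0498, c* = (1−0.1)·1.0498 ≈ 0.9448.
Golden rule sets MPK = n+δ: 0.34·k^(0.34−1) = 0.091, so k_gold = (0.34/0.091)^(1/0.66) ≈ 7.3677.
y_gold = 7.3677^0.34 ≈ 1.9719, c_gold = y_gold − 0.091·k_gold ≈ 1.3015.
Gain: Δc = 1.3015 − 0.9448 ≈ 0.3567.

Δc ≈ 0.36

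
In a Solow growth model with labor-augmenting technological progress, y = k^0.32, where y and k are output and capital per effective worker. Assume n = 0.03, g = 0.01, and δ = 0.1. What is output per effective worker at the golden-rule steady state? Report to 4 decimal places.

Capital per effective worker breaks even when investment replaces (n + g + δ)·k; here n + g + δ = 0.14.
Golden rule sets MPK = n+g+δ: 0.32·k^(0.32−1) = 0.14, so k_gold = (0.32/0.14)^(1/0.68) ≈ 3.3727.
Output: y_gold = k_gold^0.32 = 3.3727^0.32 ≈ 1.4755.

y_gold ≈ 1.4755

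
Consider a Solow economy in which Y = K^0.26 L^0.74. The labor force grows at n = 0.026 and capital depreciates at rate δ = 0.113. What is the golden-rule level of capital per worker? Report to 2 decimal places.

Break-even investment rate: n + δ = 0.026 + 0.113 = 0.139.
Setting f'(k) = n+δ gives 0.26·k^(0.26−1) = 0.139, hence k_gold = (0.26/0.139)^(1/0.74) ≈ 2.3308.

k_gold ≈ 2.33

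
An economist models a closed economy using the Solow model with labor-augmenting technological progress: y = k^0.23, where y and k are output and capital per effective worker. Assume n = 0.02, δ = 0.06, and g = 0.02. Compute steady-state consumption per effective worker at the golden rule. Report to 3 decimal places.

c_gold ≈ 0.988

n + g + δ = 0.02 + 0.02 + 0.06 = 0.1.
Golden rule sets MPK = n+g+δ: 0.23·k^(0.23−1) = 0.1, so k_gold = (0.23/0.1)^(1/0.77) ≈ 2.9497.
y_gold = 2.9497^0.23 ≈ 1.2825.
c_gold = y_gold − (n+g+δ)·k_gold = 1.2825 − 0.1·2.9497 ≈ 0.9875.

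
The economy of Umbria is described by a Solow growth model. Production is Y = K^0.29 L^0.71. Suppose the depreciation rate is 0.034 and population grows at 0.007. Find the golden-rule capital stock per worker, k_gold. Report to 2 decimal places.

k_gold ≈ 15.73

n + δ = 0.007 + 0.034 = 0.041.
At the golden rule the marginal product of capital equals n+δ: 0.29·k^(0.29−1) = 0.041. Solving, k_gold = (0.29/0.041)^(1/0.71) ≈ 15.7268.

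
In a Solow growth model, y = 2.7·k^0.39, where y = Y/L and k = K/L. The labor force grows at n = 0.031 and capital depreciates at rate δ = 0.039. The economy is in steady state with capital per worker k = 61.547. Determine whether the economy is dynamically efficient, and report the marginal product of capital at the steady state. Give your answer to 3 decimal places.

Capital per worker breaks even when investment replaces (n + δ)·k; here n + δ = 0.07.
MPK = 0.39·2.7·k^(0.39−1) = 0.39·2.7·61.547^(-0.61) ≈ 0.0853.
MPK > 0.07, so the economy is dynamically efficient (under-saving).

dynamically efficient; MPK ≈ 0.085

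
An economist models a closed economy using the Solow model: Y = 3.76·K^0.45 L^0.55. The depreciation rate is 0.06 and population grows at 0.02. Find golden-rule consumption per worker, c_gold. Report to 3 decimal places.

The effective depreciation rate is n + δ = 0.02 + 0.06 = 0.08.
Setting f'(k) = n+δ gives 0.45·3.76·k^(0.45−1) = 0.08, hence k_gold = (0.45·3.76/0.08)^(1/0.55) ≈ 256.8356.
y_gold = 3.76·256.8356^0.45 ≈ 45.6597.
c_gold = y_gold − (n+δ)·k_gold = 45.6597 − 0.08·256.8356 ≈ 25.1128.

c_gold ≈ 25.113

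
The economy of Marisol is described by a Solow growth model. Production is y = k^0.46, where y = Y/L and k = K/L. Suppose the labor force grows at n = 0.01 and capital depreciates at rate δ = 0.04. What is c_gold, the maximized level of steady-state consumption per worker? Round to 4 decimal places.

c_gold ≈ 3.5760

Break-even investment rate: n + δ = 0.01 + 0.04 = 0.05.
Golden rule sets MPK = n+δ: 0.46·k^(0.46−1) = 0.05, so k_gold = (0.46/0.05)^(1/0.54) ≈ 60.9245.
y_gold = 60.9245^0.46 ≈ 6.6222.
c_gold = y_gold − (n+δ)·k_gold = 6.6222 − 0.05·60.9245 ≈ 3.5760.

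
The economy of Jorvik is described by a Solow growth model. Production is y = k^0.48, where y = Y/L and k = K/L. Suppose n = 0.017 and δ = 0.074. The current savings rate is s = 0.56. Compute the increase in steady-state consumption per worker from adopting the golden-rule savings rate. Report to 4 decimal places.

Δc ≈ 0.0590

n + δ = 0.017 + 0.074 = 0.091.
Current steady state (s = 0.56): k* = (0.56/0.091)^(1/0.52) ≈ 32.9298, y* = 32.9298^0.48 ≈ 5.3511, c* = (1−0.56)·5.3511 ≈ 2.3545.
Setting f'(k) = n+δ gives 0.48·k^(0.48−1) = 0.091, hence k_gold = (0.48/0.091)^(1/0.52) ≈ 24.4819.
y_gold = 24.4819^0.48 ≈ 4.6414, c_gold = y_gold − 0.091·k_gold ≈ 2.4135.
Gain: Δc = 2.4135 − 2.3545 ≈ 0.0590.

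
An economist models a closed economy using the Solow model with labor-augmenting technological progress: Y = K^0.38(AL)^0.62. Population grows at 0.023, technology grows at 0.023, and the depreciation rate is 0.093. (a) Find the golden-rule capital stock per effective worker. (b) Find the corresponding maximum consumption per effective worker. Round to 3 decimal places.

(a) k_gold ≈ 5.064; (b) c_gold ≈ 1.148

n + g + δ = 0.023 + 0.023 + 0.093 = 0.139.
Maximizing c = f(k) − (n+g+δ)·k gives f'(k) = n+g+δ, i.e. 0.38·k^(0.38−1) = 0.139, so k_gold = (0.38/0.139)^(1/0.62) ≈ 5.0637.
y_gold = 5.0637^0.38 ≈ 1.8522; c_gold = y_gold − 0.139·k_gold ≈ 1.1484.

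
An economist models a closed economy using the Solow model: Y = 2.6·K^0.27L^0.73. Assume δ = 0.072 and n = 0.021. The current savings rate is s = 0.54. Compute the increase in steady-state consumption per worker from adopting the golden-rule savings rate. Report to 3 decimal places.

n + δ = 0.021 + 0.072 = 0.093.
Current steady state (s = 0.54): k* = (0.54·2.6/0.093)^(1/0.73) ≈ 41.2012, y* = 2.6·41.2012^0.27 ≈ 7.0958, c* = (1−0.54)·7.0958 ≈ 3.2641.
At the golden rule the marginal product of capital equals n+δ: 0.27·2.6·k^(0.27−1) = 0.093. Solving, k_gold = (0.27·2.6/0.093)^(1/0.73) ≈ 15.9419.
y_gold = 2.6·15.9419^0.27 ≈ 5.4911, c_gold = y_gold − 0.093·k_gold ≈ 4.0085.
Gain: Δc = 4.0085 − 3.2641 ≈ 0.7445.

Δc ≈ 0.744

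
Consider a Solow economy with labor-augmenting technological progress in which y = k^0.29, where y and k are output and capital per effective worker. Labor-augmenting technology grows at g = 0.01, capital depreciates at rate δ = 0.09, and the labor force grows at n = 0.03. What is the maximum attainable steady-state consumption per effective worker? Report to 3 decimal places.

c_gold ≈ 0.985

n + g + δ = 0.03 + 0.01 + 0.09 = 0.13.
At the golden rule the marginal product of capital equals n+g+δ: 0.29·k^(0.29−1) = 0.13. Solving, k_gold = (0.29/0.13)^(1/0.71) ≈ 3.0959.
y_gold = 3.0959^0.29 ≈ 1.3878.
c_gold = y_gold − (n+g+δ)·k_gold = 1.3878 − 0.13·3.0959 ≈ 0.9853.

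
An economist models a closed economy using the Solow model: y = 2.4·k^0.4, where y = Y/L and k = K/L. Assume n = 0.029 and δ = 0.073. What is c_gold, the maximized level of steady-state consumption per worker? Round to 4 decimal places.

n + δ = 0.029 + 0.073 = 0.102.
Maximizing c = f(k) − (n+δ)·k gives f'(k) = n+δ, i.e. 0.4·2.4·k^(0.4−1) = 0.102, so k_gold = (0.4·2.4/0.102)^(1/0.6) ≈ 41.9551.
y_gold = 2.4·41.9551^0.4 ≈ 10.6986.
c_gold = y_gold − (n+δ)·k_gold = 10.6986 − 0.102·41.9551 ≈ 6.4191.

c_gold ≈ 6.4191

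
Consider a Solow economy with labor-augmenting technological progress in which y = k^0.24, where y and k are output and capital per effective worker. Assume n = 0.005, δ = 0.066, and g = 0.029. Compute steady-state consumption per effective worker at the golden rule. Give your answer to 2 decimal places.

Break-even investment rate: n + g + δ = 0.005 + 0.029 + 0.066 = 0.1.
Maximizing c = f(k) − (n+g+δ)·k gives f'(k) = n+g+δ, i.e. 0.24·k^(0.24−1) = 0.1, so k_gold = (0.24/0.1)^(1/0.76) ≈ 3.1643.
y_gold = 3.1643^0.24 ≈ 1.3185.
c_gold = y_gold − (n+g+δ)·k_gold = 1.3185 − 0.1·3.1643 ≈ 1.0020.

c_gold ≈ 1.00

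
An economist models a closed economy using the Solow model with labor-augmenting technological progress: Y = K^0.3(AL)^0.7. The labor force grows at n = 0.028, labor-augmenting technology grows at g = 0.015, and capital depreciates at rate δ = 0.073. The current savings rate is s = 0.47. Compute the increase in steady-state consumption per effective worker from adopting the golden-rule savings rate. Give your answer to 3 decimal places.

The effective depreciation rate is n + g + δ = 0.028 + 0.015 + 0.073 = 0.116.
Current steady state (s = 0.47): k* = (0.47/0.116)^(1/0.7) ≈ 7.3800, y* = 7.3800^0.3 ≈ 1.8214, c* = (1−0.47)·1.8214 ≈ 0.9654.
Maximizing c = f(k) − (n+g+δ)·k gives f'(k) = n+g+δ, i.e. 0.3·k^(0.3−1) = 0.116, so k_gold = (0.3/0.116)^(1/0.7) ≈ 3.8861.
y_gold = 3.8861^0.3 ≈ 1.5026, c_gold = y_gold − 0.116·k_gold ≈ 1.0518.
Gain: Δc = 1.0518 − 0.9654 ≈ 0.0865.

Δc ≈ 0.086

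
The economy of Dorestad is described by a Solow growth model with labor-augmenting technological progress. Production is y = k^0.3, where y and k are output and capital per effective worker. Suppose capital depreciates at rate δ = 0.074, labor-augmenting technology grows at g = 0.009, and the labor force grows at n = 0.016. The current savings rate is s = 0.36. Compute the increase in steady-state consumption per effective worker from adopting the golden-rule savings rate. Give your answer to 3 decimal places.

Δc ≈ 0.013

Capital per effective worker breaks even when investment replaces (n + g + δ)·k; here n + g + δ = 0.099.
Current steady state (s = 0.36): k* = (0.36/0.099)^(1/0.7) ≈ 6.3234, y* = 6.3234^0.3 ≈ 1.7389, c* = (1−0.36)·1.7389 ≈ 1.1129.
Setting f'(k) = n+g+δ gives 0.3·k^(0.3−1) = 0.099, hence k_gold = (0.3/0.099)^(1/0.7) ≈ 4.8735.
y_gold = 4.8735^0.3 ≈ 1.6082, c_gold = y_gold − 0.099·k_gold ≈ 1.1258.
Gain: Δc = 1.1258 − 1.1129 ≈ 0.0128.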